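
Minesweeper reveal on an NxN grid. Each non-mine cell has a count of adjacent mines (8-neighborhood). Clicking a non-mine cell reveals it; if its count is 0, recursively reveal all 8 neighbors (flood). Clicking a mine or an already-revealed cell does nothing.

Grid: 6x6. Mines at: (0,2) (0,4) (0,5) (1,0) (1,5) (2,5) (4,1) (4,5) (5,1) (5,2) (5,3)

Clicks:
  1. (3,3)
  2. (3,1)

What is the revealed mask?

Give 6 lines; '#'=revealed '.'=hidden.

Answer: ......
.####.
.####.
.####.
..###.
......

Derivation:
Click 1 (3,3) count=0: revealed 15 new [(1,1) (1,2) (1,3) (1,4) (2,1) (2,2) (2,3) (2,4) (3,1) (3,2) (3,3) (3,4) (4,2) (4,3) (4,4)] -> total=15
Click 2 (3,1) count=1: revealed 0 new [(none)] -> total=15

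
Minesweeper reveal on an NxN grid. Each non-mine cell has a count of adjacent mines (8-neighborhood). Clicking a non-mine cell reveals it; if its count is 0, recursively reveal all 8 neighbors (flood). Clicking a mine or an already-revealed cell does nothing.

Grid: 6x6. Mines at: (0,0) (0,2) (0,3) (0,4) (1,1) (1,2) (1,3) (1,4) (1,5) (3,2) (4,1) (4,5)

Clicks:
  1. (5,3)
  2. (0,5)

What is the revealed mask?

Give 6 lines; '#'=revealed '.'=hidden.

Click 1 (5,3) count=0: revealed 6 new [(4,2) (4,3) (4,4) (5,2) (5,3) (5,4)] -> total=6
Click 2 (0,5) count=3: revealed 1 new [(0,5)] -> total=7

Answer: .....#
......
......
......
..###.
..###.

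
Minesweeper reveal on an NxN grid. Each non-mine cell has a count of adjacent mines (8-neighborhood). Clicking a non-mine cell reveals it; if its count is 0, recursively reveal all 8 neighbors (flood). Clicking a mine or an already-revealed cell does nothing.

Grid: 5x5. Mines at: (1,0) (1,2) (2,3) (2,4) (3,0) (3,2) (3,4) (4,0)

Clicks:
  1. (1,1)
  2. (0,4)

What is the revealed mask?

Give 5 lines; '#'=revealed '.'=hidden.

Answer: ...##
.#.##
.....
.....
.....

Derivation:
Click 1 (1,1) count=2: revealed 1 new [(1,1)] -> total=1
Click 2 (0,4) count=0: revealed 4 new [(0,3) (0,4) (1,3) (1,4)] -> total=5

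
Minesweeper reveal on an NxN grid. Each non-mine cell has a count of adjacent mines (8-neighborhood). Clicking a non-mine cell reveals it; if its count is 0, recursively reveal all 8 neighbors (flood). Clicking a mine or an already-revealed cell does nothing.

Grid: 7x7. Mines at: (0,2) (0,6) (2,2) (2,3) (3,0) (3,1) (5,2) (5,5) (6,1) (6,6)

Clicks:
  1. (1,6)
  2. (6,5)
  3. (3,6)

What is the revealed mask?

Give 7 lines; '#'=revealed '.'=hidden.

Answer: .......
....###
....###
....###
....###
.......
.....#.

Derivation:
Click 1 (1,6) count=1: revealed 1 new [(1,6)] -> total=1
Click 2 (6,5) count=2: revealed 1 new [(6,5)] -> total=2
Click 3 (3,6) count=0: revealed 11 new [(1,4) (1,5) (2,4) (2,5) (2,6) (3,4) (3,5) (3,6) (4,4) (4,5) (4,6)] -> total=13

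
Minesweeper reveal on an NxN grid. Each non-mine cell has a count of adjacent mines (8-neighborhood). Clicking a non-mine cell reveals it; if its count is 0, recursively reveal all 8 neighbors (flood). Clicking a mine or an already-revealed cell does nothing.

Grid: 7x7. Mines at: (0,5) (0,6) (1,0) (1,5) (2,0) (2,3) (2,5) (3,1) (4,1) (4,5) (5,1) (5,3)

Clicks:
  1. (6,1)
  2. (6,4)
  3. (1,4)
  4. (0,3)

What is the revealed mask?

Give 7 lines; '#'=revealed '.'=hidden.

Answer: .####..
.####..
.......
.......
.......
.......
.#..#..

Derivation:
Click 1 (6,1) count=1: revealed 1 new [(6,1)] -> total=1
Click 2 (6,4) count=1: revealed 1 new [(6,4)] -> total=2
Click 3 (1,4) count=4: revealed 1 new [(1,4)] -> total=3
Click 4 (0,3) count=0: revealed 7 new [(0,1) (0,2) (0,3) (0,4) (1,1) (1,2) (1,3)] -> total=10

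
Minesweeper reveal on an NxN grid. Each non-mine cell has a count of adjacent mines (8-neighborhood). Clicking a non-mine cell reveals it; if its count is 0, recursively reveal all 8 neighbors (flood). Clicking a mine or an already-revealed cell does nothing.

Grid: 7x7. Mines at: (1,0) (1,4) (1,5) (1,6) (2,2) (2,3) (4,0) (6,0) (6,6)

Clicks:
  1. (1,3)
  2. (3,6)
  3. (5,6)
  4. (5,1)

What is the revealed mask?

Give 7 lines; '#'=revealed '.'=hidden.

Answer: .......
...#...
....###
.######
.######
.######
.#####.

Derivation:
Click 1 (1,3) count=3: revealed 1 new [(1,3)] -> total=1
Click 2 (3,6) count=0: revealed 26 new [(2,4) (2,5) (2,6) (3,1) (3,2) (3,3) (3,4) (3,5) (3,6) (4,1) (4,2) (4,3) (4,4) (4,5) (4,6) (5,1) (5,2) (5,3) (5,4) (5,5) (5,6) (6,1) (6,2) (6,3) (6,4) (6,5)] -> total=27
Click 3 (5,6) count=1: revealed 0 new [(none)] -> total=27
Click 4 (5,1) count=2: revealed 0 new [(none)] -> total=27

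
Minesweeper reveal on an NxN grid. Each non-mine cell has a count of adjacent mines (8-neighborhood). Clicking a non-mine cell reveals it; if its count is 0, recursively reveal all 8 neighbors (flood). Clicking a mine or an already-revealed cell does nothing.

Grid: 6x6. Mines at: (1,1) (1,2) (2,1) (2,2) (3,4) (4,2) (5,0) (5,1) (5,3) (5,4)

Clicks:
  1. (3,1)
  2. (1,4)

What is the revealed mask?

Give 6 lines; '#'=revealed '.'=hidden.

Answer: ...###
...###
...###
.#....
......
......

Derivation:
Click 1 (3,1) count=3: revealed 1 new [(3,1)] -> total=1
Click 2 (1,4) count=0: revealed 9 new [(0,3) (0,4) (0,5) (1,3) (1,4) (1,5) (2,3) (2,4) (2,5)] -> total=10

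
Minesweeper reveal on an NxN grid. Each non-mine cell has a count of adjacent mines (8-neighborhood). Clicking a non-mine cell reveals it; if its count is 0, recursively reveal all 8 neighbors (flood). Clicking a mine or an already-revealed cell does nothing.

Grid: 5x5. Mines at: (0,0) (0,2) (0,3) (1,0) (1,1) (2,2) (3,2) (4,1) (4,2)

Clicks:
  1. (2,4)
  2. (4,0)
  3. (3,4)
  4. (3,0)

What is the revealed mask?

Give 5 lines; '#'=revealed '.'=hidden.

Click 1 (2,4) count=0: revealed 8 new [(1,3) (1,4) (2,3) (2,4) (3,3) (3,4) (4,3) (4,4)] -> total=8
Click 2 (4,0) count=1: revealed 1 new [(4,0)] -> total=9
Click 3 (3,4) count=0: revealed 0 new [(none)] -> total=9
Click 4 (3,0) count=1: revealed 1 new [(3,0)] -> total=10

Answer: .....
...##
...##
#..##
#..##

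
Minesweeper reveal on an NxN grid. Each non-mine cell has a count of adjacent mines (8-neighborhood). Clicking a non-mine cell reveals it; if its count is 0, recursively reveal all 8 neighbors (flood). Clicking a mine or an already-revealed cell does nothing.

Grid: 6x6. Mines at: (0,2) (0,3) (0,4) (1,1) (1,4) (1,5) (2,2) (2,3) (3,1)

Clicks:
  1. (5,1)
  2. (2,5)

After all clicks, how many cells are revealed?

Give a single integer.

Click 1 (5,1) count=0: revealed 18 new [(2,4) (2,5) (3,2) (3,3) (3,4) (3,5) (4,0) (4,1) (4,2) (4,3) (4,4) (4,5) (5,0) (5,1) (5,2) (5,3) (5,4) (5,5)] -> total=18
Click 2 (2,5) count=2: revealed 0 new [(none)] -> total=18

Answer: 18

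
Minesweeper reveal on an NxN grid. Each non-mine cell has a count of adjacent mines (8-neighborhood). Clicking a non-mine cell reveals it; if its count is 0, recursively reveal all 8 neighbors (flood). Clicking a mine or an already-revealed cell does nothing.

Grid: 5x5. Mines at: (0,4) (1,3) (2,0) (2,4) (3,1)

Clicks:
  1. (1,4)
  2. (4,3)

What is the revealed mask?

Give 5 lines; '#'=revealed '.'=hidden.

Answer: .....
....#
.....
..###
..###

Derivation:
Click 1 (1,4) count=3: revealed 1 new [(1,4)] -> total=1
Click 2 (4,3) count=0: revealed 6 new [(3,2) (3,3) (3,4) (4,2) (4,3) (4,4)] -> total=7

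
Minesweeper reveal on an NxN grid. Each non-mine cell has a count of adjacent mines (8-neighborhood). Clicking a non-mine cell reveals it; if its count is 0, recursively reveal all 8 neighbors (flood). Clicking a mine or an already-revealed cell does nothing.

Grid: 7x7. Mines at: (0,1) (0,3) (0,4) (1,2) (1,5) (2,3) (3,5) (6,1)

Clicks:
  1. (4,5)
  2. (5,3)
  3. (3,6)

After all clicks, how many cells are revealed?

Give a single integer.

Answer: 30

Derivation:
Click 1 (4,5) count=1: revealed 1 new [(4,5)] -> total=1
Click 2 (5,3) count=0: revealed 28 new [(1,0) (1,1) (2,0) (2,1) (2,2) (3,0) (3,1) (3,2) (3,3) (3,4) (4,0) (4,1) (4,2) (4,3) (4,4) (4,6) (5,0) (5,1) (5,2) (5,3) (5,4) (5,5) (5,6) (6,2) (6,3) (6,4) (6,5) (6,6)] -> total=29
Click 3 (3,6) count=1: revealed 1 new [(3,6)] -> total=30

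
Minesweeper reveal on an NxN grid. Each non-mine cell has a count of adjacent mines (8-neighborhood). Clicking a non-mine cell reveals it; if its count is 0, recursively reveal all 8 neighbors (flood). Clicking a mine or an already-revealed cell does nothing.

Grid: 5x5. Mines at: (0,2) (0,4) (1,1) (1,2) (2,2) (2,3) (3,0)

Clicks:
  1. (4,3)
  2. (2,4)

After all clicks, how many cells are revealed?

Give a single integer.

Click 1 (4,3) count=0: revealed 8 new [(3,1) (3,2) (3,3) (3,4) (4,1) (4,2) (4,3) (4,4)] -> total=8
Click 2 (2,4) count=1: revealed 1 new [(2,4)] -> total=9

Answer: 9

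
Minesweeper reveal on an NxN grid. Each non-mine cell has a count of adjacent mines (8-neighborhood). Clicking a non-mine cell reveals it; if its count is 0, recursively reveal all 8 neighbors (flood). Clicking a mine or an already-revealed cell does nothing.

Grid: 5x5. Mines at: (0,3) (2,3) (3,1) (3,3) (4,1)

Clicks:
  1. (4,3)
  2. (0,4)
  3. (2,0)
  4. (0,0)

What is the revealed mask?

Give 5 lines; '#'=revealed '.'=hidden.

Answer: ###.#
###..
###..
.....
...#.

Derivation:
Click 1 (4,3) count=1: revealed 1 new [(4,3)] -> total=1
Click 2 (0,4) count=1: revealed 1 new [(0,4)] -> total=2
Click 3 (2,0) count=1: revealed 1 new [(2,0)] -> total=3
Click 4 (0,0) count=0: revealed 8 new [(0,0) (0,1) (0,2) (1,0) (1,1) (1,2) (2,1) (2,2)] -> total=11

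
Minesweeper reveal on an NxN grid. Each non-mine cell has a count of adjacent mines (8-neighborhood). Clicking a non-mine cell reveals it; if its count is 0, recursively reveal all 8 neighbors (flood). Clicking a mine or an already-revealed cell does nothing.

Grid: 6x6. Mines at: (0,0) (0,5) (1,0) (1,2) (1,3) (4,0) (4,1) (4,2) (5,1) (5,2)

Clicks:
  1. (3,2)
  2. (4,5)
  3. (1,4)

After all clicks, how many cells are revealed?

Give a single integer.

Click 1 (3,2) count=2: revealed 1 new [(3,2)] -> total=1
Click 2 (4,5) count=0: revealed 14 new [(1,4) (1,5) (2,3) (2,4) (2,5) (3,3) (3,4) (3,5) (4,3) (4,4) (4,5) (5,3) (5,4) (5,5)] -> total=15
Click 3 (1,4) count=2: revealed 0 new [(none)] -> total=15

Answer: 15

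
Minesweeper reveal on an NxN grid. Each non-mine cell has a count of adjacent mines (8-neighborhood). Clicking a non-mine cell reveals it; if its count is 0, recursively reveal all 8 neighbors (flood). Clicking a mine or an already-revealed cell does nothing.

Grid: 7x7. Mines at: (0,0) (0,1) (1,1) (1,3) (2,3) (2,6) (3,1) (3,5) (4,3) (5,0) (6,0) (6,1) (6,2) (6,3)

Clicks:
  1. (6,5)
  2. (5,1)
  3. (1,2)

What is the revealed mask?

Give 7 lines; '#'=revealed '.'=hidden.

Answer: .......
..#....
.......
.......
....###
.#..###
....###

Derivation:
Click 1 (6,5) count=0: revealed 9 new [(4,4) (4,5) (4,6) (5,4) (5,5) (5,6) (6,4) (6,5) (6,6)] -> total=9
Click 2 (5,1) count=4: revealed 1 new [(5,1)] -> total=10
Click 3 (1,2) count=4: revealed 1 new [(1,2)] -> total=11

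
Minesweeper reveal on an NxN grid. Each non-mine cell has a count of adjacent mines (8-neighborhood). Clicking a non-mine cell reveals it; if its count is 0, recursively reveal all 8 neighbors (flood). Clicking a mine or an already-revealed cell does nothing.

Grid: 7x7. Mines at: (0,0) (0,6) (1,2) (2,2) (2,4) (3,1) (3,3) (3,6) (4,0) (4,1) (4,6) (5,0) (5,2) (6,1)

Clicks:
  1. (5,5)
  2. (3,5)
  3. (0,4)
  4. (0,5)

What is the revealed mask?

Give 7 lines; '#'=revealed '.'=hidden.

Click 1 (5,5) count=1: revealed 1 new [(5,5)] -> total=1
Click 2 (3,5) count=3: revealed 1 new [(3,5)] -> total=2
Click 3 (0,4) count=0: revealed 6 new [(0,3) (0,4) (0,5) (1,3) (1,4) (1,5)] -> total=8
Click 4 (0,5) count=1: revealed 0 new [(none)] -> total=8

Answer: ...###.
...###.
.......
.....#.
.......
.....#.
.......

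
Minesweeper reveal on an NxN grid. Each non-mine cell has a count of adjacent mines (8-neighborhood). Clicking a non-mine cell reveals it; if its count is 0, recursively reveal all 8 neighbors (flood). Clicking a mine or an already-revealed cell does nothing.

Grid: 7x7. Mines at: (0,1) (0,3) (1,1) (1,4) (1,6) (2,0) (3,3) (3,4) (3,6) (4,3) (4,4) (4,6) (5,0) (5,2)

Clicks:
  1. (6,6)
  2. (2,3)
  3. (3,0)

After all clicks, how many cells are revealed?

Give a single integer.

Answer: 10

Derivation:
Click 1 (6,6) count=0: revealed 8 new [(5,3) (5,4) (5,5) (5,6) (6,3) (6,4) (6,5) (6,6)] -> total=8
Click 2 (2,3) count=3: revealed 1 new [(2,3)] -> total=9
Click 3 (3,0) count=1: revealed 1 new [(3,0)] -> total=10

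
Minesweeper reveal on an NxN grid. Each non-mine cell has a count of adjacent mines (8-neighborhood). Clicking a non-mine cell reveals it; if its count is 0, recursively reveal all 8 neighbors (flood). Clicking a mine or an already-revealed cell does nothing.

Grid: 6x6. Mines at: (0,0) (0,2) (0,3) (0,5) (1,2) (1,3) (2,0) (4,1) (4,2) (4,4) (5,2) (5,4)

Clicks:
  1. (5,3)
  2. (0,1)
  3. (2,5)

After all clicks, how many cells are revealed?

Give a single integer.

Answer: 8

Derivation:
Click 1 (5,3) count=4: revealed 1 new [(5,3)] -> total=1
Click 2 (0,1) count=3: revealed 1 new [(0,1)] -> total=2
Click 3 (2,5) count=0: revealed 6 new [(1,4) (1,5) (2,4) (2,5) (3,4) (3,5)] -> total=8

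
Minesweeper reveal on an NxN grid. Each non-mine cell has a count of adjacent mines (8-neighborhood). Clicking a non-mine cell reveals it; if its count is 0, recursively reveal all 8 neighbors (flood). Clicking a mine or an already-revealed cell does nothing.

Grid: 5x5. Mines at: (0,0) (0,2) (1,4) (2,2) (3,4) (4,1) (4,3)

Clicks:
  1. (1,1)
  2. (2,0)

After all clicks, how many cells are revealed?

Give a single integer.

Answer: 6

Derivation:
Click 1 (1,1) count=3: revealed 1 new [(1,1)] -> total=1
Click 2 (2,0) count=0: revealed 5 new [(1,0) (2,0) (2,1) (3,0) (3,1)] -> total=6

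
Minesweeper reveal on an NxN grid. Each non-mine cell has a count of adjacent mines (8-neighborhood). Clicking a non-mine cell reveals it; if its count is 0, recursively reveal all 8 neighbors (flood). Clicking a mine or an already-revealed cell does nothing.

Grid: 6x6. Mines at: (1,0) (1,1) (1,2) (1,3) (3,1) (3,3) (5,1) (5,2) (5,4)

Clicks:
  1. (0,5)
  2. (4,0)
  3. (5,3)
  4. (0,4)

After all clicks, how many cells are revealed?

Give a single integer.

Click 1 (0,5) count=0: revealed 10 new [(0,4) (0,5) (1,4) (1,5) (2,4) (2,5) (3,4) (3,5) (4,4) (4,5)] -> total=10
Click 2 (4,0) count=2: revealed 1 new [(4,0)] -> total=11
Click 3 (5,3) count=2: revealed 1 new [(5,3)] -> total=12
Click 4 (0,4) count=1: revealed 0 new [(none)] -> total=12

Answer: 12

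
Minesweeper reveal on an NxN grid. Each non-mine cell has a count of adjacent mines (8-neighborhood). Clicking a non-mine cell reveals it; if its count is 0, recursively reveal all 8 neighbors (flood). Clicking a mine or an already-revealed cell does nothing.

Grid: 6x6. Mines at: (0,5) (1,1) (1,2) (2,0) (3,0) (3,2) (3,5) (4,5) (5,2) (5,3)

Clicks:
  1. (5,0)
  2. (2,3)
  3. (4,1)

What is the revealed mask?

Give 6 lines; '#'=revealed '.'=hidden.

Answer: ......
......
...#..
......
##....
##....

Derivation:
Click 1 (5,0) count=0: revealed 4 new [(4,0) (4,1) (5,0) (5,1)] -> total=4
Click 2 (2,3) count=2: revealed 1 new [(2,3)] -> total=5
Click 3 (4,1) count=3: revealed 0 new [(none)] -> total=5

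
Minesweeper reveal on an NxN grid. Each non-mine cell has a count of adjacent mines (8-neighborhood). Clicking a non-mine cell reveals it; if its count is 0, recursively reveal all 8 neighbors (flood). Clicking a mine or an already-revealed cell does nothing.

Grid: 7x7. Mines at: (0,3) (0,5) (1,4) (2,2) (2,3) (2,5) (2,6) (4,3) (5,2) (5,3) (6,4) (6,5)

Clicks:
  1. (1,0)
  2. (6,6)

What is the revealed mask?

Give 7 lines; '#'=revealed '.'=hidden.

Click 1 (1,0) count=0: revealed 16 new [(0,0) (0,1) (0,2) (1,0) (1,1) (1,2) (2,0) (2,1) (3,0) (3,1) (4,0) (4,1) (5,0) (5,1) (6,0) (6,1)] -> total=16
Click 2 (6,6) count=1: revealed 1 new [(6,6)] -> total=17

Answer: ###....
###....
##.....
##.....
##.....
##.....
##....#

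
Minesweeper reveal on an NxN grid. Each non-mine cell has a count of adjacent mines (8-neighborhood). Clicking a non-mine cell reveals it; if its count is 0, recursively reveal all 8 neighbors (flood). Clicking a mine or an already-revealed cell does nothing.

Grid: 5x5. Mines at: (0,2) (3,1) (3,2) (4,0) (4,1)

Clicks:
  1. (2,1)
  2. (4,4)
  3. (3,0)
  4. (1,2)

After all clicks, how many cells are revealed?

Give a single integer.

Click 1 (2,1) count=2: revealed 1 new [(2,1)] -> total=1
Click 2 (4,4) count=0: revealed 10 new [(0,3) (0,4) (1,3) (1,4) (2,3) (2,4) (3,3) (3,4) (4,3) (4,4)] -> total=11
Click 3 (3,0) count=3: revealed 1 new [(3,0)] -> total=12
Click 4 (1,2) count=1: revealed 1 new [(1,2)] -> total=13

Answer: 13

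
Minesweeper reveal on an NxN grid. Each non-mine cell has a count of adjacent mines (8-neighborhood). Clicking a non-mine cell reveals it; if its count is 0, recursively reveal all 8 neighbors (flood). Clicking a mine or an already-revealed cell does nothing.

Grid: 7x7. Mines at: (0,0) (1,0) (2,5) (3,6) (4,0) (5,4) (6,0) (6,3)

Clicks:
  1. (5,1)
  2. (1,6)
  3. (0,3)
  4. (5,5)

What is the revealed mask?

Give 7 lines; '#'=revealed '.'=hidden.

Answer: .######
.######
.####..
.####..
.####..
.###.#.
.......

Derivation:
Click 1 (5,1) count=2: revealed 1 new [(5,1)] -> total=1
Click 2 (1,6) count=1: revealed 1 new [(1,6)] -> total=2
Click 3 (0,3) count=0: revealed 25 new [(0,1) (0,2) (0,3) (0,4) (0,5) (0,6) (1,1) (1,2) (1,3) (1,4) (1,5) (2,1) (2,2) (2,3) (2,4) (3,1) (3,2) (3,3) (3,4) (4,1) (4,2) (4,3) (4,4) (5,2) (5,3)] -> total=27
Click 4 (5,5) count=1: revealed 1 new [(5,5)] -> total=28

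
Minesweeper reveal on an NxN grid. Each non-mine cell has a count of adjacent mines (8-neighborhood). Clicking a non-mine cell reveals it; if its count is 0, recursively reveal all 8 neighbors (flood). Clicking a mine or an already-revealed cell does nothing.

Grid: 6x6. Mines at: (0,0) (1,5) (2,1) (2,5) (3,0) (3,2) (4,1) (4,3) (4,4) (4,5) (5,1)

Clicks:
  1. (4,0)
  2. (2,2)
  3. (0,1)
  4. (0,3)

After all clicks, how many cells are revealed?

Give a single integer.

Answer: 12

Derivation:
Click 1 (4,0) count=3: revealed 1 new [(4,0)] -> total=1
Click 2 (2,2) count=2: revealed 1 new [(2,2)] -> total=2
Click 3 (0,1) count=1: revealed 1 new [(0,1)] -> total=3
Click 4 (0,3) count=0: revealed 9 new [(0,2) (0,3) (0,4) (1,1) (1,2) (1,3) (1,4) (2,3) (2,4)] -> total=12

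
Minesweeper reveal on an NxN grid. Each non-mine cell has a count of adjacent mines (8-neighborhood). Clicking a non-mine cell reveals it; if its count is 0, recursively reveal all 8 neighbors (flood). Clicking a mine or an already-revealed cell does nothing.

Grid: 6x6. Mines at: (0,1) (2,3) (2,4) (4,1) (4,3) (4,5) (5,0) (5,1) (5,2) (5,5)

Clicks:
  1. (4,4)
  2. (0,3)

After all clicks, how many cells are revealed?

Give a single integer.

Answer: 9

Derivation:
Click 1 (4,4) count=3: revealed 1 new [(4,4)] -> total=1
Click 2 (0,3) count=0: revealed 8 new [(0,2) (0,3) (0,4) (0,5) (1,2) (1,3) (1,4) (1,5)] -> total=9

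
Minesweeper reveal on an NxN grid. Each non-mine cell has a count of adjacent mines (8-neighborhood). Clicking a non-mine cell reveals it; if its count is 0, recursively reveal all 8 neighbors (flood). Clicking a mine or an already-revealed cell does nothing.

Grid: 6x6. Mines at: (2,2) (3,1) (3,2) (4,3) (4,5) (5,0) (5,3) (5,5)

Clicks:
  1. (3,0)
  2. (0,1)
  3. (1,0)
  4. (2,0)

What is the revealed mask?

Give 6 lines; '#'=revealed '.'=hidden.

Click 1 (3,0) count=1: revealed 1 new [(3,0)] -> total=1
Click 2 (0,1) count=0: revealed 20 new [(0,0) (0,1) (0,2) (0,3) (0,4) (0,5) (1,0) (1,1) (1,2) (1,3) (1,4) (1,5) (2,0) (2,1) (2,3) (2,4) (2,5) (3,3) (3,4) (3,5)] -> total=21
Click 3 (1,0) count=0: revealed 0 new [(none)] -> total=21
Click 4 (2,0) count=1: revealed 0 new [(none)] -> total=21

Answer: ######
######
##.###
#..###
......
......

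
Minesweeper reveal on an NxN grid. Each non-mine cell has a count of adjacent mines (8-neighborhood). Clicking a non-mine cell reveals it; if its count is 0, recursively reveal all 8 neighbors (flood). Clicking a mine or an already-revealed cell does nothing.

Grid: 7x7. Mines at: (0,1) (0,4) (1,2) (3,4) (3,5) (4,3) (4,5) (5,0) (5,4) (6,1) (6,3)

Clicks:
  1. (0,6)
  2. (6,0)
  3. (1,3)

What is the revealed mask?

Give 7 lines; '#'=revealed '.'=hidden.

Answer: .....##
...#.##
.....##
.......
.......
.......
#......

Derivation:
Click 1 (0,6) count=0: revealed 6 new [(0,5) (0,6) (1,5) (1,6) (2,5) (2,6)] -> total=6
Click 2 (6,0) count=2: revealed 1 new [(6,0)] -> total=7
Click 3 (1,3) count=2: revealed 1 new [(1,3)] -> total=8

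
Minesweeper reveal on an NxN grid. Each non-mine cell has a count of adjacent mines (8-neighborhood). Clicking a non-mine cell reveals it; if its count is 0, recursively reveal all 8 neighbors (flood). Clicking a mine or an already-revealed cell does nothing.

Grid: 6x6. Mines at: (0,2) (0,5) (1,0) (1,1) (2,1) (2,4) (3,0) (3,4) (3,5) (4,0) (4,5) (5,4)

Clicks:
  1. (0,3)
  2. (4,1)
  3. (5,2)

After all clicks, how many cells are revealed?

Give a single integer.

Click 1 (0,3) count=1: revealed 1 new [(0,3)] -> total=1
Click 2 (4,1) count=2: revealed 1 new [(4,1)] -> total=2
Click 3 (5,2) count=0: revealed 8 new [(3,1) (3,2) (3,3) (4,2) (4,3) (5,1) (5,2) (5,3)] -> total=10

Answer: 10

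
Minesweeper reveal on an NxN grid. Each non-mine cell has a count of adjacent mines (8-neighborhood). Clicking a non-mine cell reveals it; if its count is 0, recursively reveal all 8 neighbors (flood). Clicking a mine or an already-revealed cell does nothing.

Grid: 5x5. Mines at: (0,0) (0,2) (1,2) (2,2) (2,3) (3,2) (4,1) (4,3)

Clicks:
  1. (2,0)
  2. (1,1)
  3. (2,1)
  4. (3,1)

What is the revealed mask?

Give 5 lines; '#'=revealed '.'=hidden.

Click 1 (2,0) count=0: revealed 6 new [(1,0) (1,1) (2,0) (2,1) (3,0) (3,1)] -> total=6
Click 2 (1,1) count=4: revealed 0 new [(none)] -> total=6
Click 3 (2,1) count=3: revealed 0 new [(none)] -> total=6
Click 4 (3,1) count=3: revealed 0 new [(none)] -> total=6

Answer: .....
##...
##...
##...
.....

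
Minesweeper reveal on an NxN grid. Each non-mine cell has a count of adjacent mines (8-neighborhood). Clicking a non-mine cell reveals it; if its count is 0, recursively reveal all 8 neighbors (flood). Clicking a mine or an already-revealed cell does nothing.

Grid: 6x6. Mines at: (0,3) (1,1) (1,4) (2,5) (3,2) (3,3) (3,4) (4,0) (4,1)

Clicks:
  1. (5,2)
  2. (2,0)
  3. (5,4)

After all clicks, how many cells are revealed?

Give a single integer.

Answer: 9

Derivation:
Click 1 (5,2) count=1: revealed 1 new [(5,2)] -> total=1
Click 2 (2,0) count=1: revealed 1 new [(2,0)] -> total=2
Click 3 (5,4) count=0: revealed 7 new [(4,2) (4,3) (4,4) (4,5) (5,3) (5,4) (5,5)] -> total=9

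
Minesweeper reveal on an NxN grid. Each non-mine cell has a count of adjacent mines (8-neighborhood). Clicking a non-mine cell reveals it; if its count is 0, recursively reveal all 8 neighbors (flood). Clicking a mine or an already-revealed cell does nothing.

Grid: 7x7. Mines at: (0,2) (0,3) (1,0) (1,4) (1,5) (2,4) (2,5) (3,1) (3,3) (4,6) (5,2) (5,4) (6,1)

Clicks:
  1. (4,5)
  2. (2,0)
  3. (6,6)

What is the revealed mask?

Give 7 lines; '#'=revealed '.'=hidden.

Answer: .......
.......
#......
.......
.....#.
.....##
.....##

Derivation:
Click 1 (4,5) count=2: revealed 1 new [(4,5)] -> total=1
Click 2 (2,0) count=2: revealed 1 new [(2,0)] -> total=2
Click 3 (6,6) count=0: revealed 4 new [(5,5) (5,6) (6,5) (6,6)] -> total=6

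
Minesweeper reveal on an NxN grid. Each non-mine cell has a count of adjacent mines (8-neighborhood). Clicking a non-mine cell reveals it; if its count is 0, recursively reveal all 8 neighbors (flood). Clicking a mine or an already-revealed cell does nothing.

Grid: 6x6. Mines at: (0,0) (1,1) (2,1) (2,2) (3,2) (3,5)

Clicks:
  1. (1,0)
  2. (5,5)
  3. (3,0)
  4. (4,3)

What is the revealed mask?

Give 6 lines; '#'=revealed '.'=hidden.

Answer: ......
#.....
......
##....
######
######

Derivation:
Click 1 (1,0) count=3: revealed 1 new [(1,0)] -> total=1
Click 2 (5,5) count=0: revealed 14 new [(3,0) (3,1) (4,0) (4,1) (4,2) (4,3) (4,4) (4,5) (5,0) (5,1) (5,2) (5,3) (5,4) (5,5)] -> total=15
Click 3 (3,0) count=1: revealed 0 new [(none)] -> total=15
Click 4 (4,3) count=1: revealed 0 new [(none)] -> total=15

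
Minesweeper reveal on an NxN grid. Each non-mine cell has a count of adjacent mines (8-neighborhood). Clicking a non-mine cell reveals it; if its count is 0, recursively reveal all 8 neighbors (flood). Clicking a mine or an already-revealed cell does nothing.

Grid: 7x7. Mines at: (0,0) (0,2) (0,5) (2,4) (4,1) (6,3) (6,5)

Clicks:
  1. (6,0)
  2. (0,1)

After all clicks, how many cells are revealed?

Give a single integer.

Answer: 7

Derivation:
Click 1 (6,0) count=0: revealed 6 new [(5,0) (5,1) (5,2) (6,0) (6,1) (6,2)] -> total=6
Click 2 (0,1) count=2: revealed 1 new [(0,1)] -> total=7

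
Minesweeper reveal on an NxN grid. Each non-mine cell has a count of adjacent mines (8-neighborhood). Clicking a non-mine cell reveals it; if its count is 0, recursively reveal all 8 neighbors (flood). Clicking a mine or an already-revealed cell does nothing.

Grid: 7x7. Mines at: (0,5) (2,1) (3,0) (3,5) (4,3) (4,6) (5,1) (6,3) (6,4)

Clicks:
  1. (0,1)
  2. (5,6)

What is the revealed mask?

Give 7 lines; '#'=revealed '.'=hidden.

Click 1 (0,1) count=0: revealed 16 new [(0,0) (0,1) (0,2) (0,3) (0,4) (1,0) (1,1) (1,2) (1,3) (1,4) (2,2) (2,3) (2,4) (3,2) (3,3) (3,4)] -> total=16
Click 2 (5,6) count=1: revealed 1 new [(5,6)] -> total=17

Answer: #####..
#####..
..###..
..###..
.......
......#
.......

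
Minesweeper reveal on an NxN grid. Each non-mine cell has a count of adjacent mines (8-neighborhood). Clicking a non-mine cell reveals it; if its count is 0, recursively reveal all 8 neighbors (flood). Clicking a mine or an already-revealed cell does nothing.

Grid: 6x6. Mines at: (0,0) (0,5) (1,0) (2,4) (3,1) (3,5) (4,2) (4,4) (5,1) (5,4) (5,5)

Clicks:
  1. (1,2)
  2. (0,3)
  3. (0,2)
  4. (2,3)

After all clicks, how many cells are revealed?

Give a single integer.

Answer: 11

Derivation:
Click 1 (1,2) count=0: revealed 11 new [(0,1) (0,2) (0,3) (0,4) (1,1) (1,2) (1,3) (1,4) (2,1) (2,2) (2,3)] -> total=11
Click 2 (0,3) count=0: revealed 0 new [(none)] -> total=11
Click 3 (0,2) count=0: revealed 0 new [(none)] -> total=11
Click 4 (2,3) count=1: revealed 0 new [(none)] -> total=11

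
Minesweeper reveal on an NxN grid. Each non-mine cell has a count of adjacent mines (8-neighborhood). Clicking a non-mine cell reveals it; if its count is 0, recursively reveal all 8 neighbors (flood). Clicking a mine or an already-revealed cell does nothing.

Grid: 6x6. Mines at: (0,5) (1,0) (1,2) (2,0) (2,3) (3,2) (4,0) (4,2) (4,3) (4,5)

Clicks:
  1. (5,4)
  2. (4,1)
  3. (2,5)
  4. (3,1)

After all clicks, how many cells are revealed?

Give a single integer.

Answer: 9

Derivation:
Click 1 (5,4) count=2: revealed 1 new [(5,4)] -> total=1
Click 2 (4,1) count=3: revealed 1 new [(4,1)] -> total=2
Click 3 (2,5) count=0: revealed 6 new [(1,4) (1,5) (2,4) (2,5) (3,4) (3,5)] -> total=8
Click 4 (3,1) count=4: revealed 1 new [(3,1)] -> total=9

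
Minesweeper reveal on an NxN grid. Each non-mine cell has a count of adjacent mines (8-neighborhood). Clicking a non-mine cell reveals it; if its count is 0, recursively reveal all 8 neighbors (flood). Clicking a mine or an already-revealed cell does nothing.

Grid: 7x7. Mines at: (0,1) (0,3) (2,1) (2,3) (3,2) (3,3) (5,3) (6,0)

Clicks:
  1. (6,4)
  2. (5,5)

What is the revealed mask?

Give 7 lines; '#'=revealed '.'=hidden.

Click 1 (6,4) count=1: revealed 1 new [(6,4)] -> total=1
Click 2 (5,5) count=0: revealed 20 new [(0,4) (0,5) (0,6) (1,4) (1,5) (1,6) (2,4) (2,5) (2,6) (3,4) (3,5) (3,6) (4,4) (4,5) (4,6) (5,4) (5,5) (5,6) (6,5) (6,6)] -> total=21

Answer: ....###
....###
....###
....###
....###
....###
....###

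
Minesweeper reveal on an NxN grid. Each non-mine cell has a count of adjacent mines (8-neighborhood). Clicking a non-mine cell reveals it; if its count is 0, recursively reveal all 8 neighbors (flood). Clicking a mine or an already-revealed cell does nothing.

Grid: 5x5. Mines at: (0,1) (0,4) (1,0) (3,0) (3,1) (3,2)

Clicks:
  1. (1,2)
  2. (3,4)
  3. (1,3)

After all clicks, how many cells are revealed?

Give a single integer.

Answer: 9

Derivation:
Click 1 (1,2) count=1: revealed 1 new [(1,2)] -> total=1
Click 2 (3,4) count=0: revealed 8 new [(1,3) (1,4) (2,3) (2,4) (3,3) (3,4) (4,3) (4,4)] -> total=9
Click 3 (1,3) count=1: revealed 0 new [(none)] -> total=9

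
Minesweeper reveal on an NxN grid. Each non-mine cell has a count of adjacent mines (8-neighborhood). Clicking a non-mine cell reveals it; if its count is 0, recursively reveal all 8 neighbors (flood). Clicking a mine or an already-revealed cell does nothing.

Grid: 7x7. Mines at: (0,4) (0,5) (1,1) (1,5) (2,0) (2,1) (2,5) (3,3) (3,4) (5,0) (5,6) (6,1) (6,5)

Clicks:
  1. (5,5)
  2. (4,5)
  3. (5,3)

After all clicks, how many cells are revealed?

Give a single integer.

Click 1 (5,5) count=2: revealed 1 new [(5,5)] -> total=1
Click 2 (4,5) count=2: revealed 1 new [(4,5)] -> total=2
Click 3 (5,3) count=0: revealed 9 new [(4,2) (4,3) (4,4) (5,2) (5,3) (5,4) (6,2) (6,3) (6,4)] -> total=11

Answer: 11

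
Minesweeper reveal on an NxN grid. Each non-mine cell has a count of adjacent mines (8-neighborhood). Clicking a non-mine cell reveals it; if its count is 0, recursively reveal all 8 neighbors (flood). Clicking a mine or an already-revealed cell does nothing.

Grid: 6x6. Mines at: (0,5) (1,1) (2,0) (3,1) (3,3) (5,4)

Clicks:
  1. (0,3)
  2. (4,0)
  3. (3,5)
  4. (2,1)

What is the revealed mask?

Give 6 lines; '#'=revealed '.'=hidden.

Click 1 (0,3) count=0: revealed 9 new [(0,2) (0,3) (0,4) (1,2) (1,3) (1,4) (2,2) (2,3) (2,4)] -> total=9
Click 2 (4,0) count=1: revealed 1 new [(4,0)] -> total=10
Click 3 (3,5) count=0: revealed 6 new [(1,5) (2,5) (3,4) (3,5) (4,4) (4,5)] -> total=16
Click 4 (2,1) count=3: revealed 1 new [(2,1)] -> total=17

Answer: ..###.
..####
.#####
....##
#...##
......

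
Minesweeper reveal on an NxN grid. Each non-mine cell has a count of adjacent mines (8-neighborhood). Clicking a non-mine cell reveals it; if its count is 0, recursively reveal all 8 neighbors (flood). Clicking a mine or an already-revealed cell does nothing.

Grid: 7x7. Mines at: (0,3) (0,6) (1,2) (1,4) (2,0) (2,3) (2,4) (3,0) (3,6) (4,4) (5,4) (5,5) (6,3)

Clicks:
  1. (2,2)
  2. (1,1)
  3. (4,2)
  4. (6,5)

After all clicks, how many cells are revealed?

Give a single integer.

Click 1 (2,2) count=2: revealed 1 new [(2,2)] -> total=1
Click 2 (1,1) count=2: revealed 1 new [(1,1)] -> total=2
Click 3 (4,2) count=0: revealed 14 new [(3,1) (3,2) (3,3) (4,0) (4,1) (4,2) (4,3) (5,0) (5,1) (5,2) (5,3) (6,0) (6,1) (6,2)] -> total=16
Click 4 (6,5) count=2: revealed 1 new [(6,5)] -> total=17

Answer: 17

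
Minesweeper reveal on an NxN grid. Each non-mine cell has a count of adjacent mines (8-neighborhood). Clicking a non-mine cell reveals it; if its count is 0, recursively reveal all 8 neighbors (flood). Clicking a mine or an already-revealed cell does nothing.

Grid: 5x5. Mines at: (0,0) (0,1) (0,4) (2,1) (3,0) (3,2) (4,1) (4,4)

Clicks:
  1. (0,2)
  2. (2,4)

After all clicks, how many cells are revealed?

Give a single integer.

Answer: 7

Derivation:
Click 1 (0,2) count=1: revealed 1 new [(0,2)] -> total=1
Click 2 (2,4) count=0: revealed 6 new [(1,3) (1,4) (2,3) (2,4) (3,3) (3,4)] -> total=7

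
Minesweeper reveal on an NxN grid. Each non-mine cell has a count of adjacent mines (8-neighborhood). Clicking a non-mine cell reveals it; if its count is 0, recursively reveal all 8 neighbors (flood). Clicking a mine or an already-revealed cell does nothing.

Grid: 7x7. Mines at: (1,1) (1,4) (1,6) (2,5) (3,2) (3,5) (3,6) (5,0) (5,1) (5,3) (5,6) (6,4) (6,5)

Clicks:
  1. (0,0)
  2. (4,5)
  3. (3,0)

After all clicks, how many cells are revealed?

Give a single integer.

Click 1 (0,0) count=1: revealed 1 new [(0,0)] -> total=1
Click 2 (4,5) count=3: revealed 1 new [(4,5)] -> total=2
Click 3 (3,0) count=0: revealed 6 new [(2,0) (2,1) (3,0) (3,1) (4,0) (4,1)] -> total=8

Answer: 8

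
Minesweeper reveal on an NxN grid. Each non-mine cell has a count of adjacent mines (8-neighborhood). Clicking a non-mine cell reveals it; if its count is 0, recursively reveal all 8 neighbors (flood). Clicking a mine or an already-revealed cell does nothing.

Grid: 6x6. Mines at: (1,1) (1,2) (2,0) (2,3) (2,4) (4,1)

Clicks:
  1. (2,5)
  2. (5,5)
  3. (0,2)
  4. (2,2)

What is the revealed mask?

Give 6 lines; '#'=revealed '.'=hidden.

Answer: ..#...
......
..#..#
..####
..####
..####

Derivation:
Click 1 (2,5) count=1: revealed 1 new [(2,5)] -> total=1
Click 2 (5,5) count=0: revealed 12 new [(3,2) (3,3) (3,4) (3,5) (4,2) (4,3) (4,4) (4,5) (5,2) (5,3) (5,4) (5,5)] -> total=13
Click 3 (0,2) count=2: revealed 1 new [(0,2)] -> total=14
Click 4 (2,2) count=3: revealed 1 new [(2,2)] -> total=15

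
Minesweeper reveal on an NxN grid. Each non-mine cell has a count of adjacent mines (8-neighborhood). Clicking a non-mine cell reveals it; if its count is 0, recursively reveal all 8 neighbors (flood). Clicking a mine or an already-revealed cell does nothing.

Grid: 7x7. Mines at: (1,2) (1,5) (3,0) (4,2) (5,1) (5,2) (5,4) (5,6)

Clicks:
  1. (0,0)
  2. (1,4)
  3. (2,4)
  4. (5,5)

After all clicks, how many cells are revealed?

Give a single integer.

Click 1 (0,0) count=0: revealed 6 new [(0,0) (0,1) (1,0) (1,1) (2,0) (2,1)] -> total=6
Click 2 (1,4) count=1: revealed 1 new [(1,4)] -> total=7
Click 3 (2,4) count=1: revealed 1 new [(2,4)] -> total=8
Click 4 (5,5) count=2: revealed 1 new [(5,5)] -> total=9

Answer: 9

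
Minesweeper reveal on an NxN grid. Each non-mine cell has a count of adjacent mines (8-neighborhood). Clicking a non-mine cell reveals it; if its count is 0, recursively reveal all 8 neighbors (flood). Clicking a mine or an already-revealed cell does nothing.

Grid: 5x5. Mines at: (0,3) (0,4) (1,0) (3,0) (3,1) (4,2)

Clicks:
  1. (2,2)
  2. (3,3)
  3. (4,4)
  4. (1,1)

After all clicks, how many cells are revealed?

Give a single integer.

Click 1 (2,2) count=1: revealed 1 new [(2,2)] -> total=1
Click 2 (3,3) count=1: revealed 1 new [(3,3)] -> total=2
Click 3 (4,4) count=0: revealed 9 new [(1,2) (1,3) (1,4) (2,3) (2,4) (3,2) (3,4) (4,3) (4,4)] -> total=11
Click 4 (1,1) count=1: revealed 1 new [(1,1)] -> total=12

Answer: 12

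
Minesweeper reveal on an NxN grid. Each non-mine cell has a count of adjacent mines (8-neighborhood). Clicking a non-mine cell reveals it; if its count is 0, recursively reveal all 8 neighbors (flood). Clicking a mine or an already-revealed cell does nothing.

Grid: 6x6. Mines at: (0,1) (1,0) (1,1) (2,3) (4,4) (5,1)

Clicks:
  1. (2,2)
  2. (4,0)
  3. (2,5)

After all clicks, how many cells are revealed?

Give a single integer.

Click 1 (2,2) count=2: revealed 1 new [(2,2)] -> total=1
Click 2 (4,0) count=1: revealed 1 new [(4,0)] -> total=2
Click 3 (2,5) count=0: revealed 12 new [(0,2) (0,3) (0,4) (0,5) (1,2) (1,3) (1,4) (1,5) (2,4) (2,5) (3,4) (3,5)] -> total=14

Answer: 14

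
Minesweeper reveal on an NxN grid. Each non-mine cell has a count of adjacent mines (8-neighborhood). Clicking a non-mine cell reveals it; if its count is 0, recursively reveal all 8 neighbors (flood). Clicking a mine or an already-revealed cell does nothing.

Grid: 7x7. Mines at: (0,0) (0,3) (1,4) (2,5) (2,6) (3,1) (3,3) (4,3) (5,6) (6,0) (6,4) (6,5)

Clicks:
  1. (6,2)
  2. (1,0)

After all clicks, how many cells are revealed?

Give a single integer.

Click 1 (6,2) count=0: revealed 6 new [(5,1) (5,2) (5,3) (6,1) (6,2) (6,3)] -> total=6
Click 2 (1,0) count=1: revealed 1 new [(1,0)] -> total=7

Answer: 7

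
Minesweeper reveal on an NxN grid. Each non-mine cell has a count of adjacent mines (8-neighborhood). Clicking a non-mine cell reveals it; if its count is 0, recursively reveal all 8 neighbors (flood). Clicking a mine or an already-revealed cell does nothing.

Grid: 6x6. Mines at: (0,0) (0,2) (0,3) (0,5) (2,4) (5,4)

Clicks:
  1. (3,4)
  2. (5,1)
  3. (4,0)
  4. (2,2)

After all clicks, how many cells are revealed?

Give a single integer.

Answer: 21

Derivation:
Click 1 (3,4) count=1: revealed 1 new [(3,4)] -> total=1
Click 2 (5,1) count=0: revealed 20 new [(1,0) (1,1) (1,2) (1,3) (2,0) (2,1) (2,2) (2,3) (3,0) (3,1) (3,2) (3,3) (4,0) (4,1) (4,2) (4,3) (5,0) (5,1) (5,2) (5,3)] -> total=21
Click 3 (4,0) count=0: revealed 0 new [(none)] -> total=21
Click 4 (2,2) count=0: revealed 0 new [(none)] -> total=21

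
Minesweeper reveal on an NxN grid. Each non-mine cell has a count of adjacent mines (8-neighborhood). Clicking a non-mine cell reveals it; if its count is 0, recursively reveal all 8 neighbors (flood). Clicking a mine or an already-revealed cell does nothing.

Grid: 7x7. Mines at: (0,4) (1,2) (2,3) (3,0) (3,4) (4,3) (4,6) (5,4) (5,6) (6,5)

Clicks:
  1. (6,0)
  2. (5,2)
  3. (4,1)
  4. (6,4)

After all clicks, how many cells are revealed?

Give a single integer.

Answer: 12

Derivation:
Click 1 (6,0) count=0: revealed 11 new [(4,0) (4,1) (4,2) (5,0) (5,1) (5,2) (5,3) (6,0) (6,1) (6,2) (6,3)] -> total=11
Click 2 (5,2) count=1: revealed 0 new [(none)] -> total=11
Click 3 (4,1) count=1: revealed 0 new [(none)] -> total=11
Click 4 (6,4) count=2: revealed 1 new [(6,4)] -> total=12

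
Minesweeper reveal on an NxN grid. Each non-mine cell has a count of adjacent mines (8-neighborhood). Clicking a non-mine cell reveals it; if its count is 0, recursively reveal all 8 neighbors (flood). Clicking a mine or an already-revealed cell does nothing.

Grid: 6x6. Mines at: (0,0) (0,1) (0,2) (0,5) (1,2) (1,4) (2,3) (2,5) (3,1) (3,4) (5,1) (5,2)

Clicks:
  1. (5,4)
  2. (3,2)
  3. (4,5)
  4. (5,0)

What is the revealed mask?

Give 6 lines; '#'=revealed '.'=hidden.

Click 1 (5,4) count=0: revealed 6 new [(4,3) (4,4) (4,5) (5,3) (5,4) (5,5)] -> total=6
Click 2 (3,2) count=2: revealed 1 new [(3,2)] -> total=7
Click 3 (4,5) count=1: revealed 0 new [(none)] -> total=7
Click 4 (5,0) count=1: revealed 1 new [(5,0)] -> total=8

Answer: ......
......
......
..#...
...###
#..###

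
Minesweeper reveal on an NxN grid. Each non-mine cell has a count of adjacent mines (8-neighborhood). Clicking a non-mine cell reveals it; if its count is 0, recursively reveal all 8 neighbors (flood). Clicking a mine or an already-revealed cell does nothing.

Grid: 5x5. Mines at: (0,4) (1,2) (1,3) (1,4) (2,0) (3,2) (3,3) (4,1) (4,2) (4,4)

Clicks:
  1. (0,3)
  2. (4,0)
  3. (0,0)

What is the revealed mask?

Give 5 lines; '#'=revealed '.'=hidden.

Answer: ##.#.
##...
.....
.....
#....

Derivation:
Click 1 (0,3) count=4: revealed 1 new [(0,3)] -> total=1
Click 2 (4,0) count=1: revealed 1 new [(4,0)] -> total=2
Click 3 (0,0) count=0: revealed 4 new [(0,0) (0,1) (1,0) (1,1)] -> total=6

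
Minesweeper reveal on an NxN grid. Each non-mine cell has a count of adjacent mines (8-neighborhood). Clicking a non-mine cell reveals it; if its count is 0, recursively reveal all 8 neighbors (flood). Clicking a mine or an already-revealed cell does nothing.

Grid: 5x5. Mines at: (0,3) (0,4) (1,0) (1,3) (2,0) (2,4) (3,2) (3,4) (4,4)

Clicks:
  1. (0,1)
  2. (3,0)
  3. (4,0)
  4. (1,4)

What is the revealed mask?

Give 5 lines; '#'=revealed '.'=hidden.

Click 1 (0,1) count=1: revealed 1 new [(0,1)] -> total=1
Click 2 (3,0) count=1: revealed 1 new [(3,0)] -> total=2
Click 3 (4,0) count=0: revealed 3 new [(3,1) (4,0) (4,1)] -> total=5
Click 4 (1,4) count=4: revealed 1 new [(1,4)] -> total=6

Answer: .#...
....#
.....
##...
##...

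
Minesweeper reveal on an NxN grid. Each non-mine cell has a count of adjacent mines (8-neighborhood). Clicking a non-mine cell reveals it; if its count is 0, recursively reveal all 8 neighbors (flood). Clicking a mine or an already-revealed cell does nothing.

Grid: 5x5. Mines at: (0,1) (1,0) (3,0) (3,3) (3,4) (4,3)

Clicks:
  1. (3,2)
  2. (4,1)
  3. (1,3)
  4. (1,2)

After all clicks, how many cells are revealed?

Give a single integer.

Answer: 11

Derivation:
Click 1 (3,2) count=2: revealed 1 new [(3,2)] -> total=1
Click 2 (4,1) count=1: revealed 1 new [(4,1)] -> total=2
Click 3 (1,3) count=0: revealed 9 new [(0,2) (0,3) (0,4) (1,2) (1,3) (1,4) (2,2) (2,3) (2,4)] -> total=11
Click 4 (1,2) count=1: revealed 0 new [(none)] -> total=11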